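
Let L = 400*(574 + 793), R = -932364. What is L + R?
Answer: -385564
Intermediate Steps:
L = 546800 (L = 400*1367 = 546800)
L + R = 546800 - 932364 = -385564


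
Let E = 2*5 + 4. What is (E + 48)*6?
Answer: 372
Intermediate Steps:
E = 14 (E = 10 + 4 = 14)
(E + 48)*6 = (14 + 48)*6 = 62*6 = 372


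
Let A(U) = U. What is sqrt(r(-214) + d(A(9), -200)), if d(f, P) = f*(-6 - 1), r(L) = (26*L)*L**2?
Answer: I*sqrt(254809007) ≈ 15963.0*I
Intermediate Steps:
r(L) = 26*L**3
d(f, P) = -7*f (d(f, P) = f*(-7) = -7*f)
sqrt(r(-214) + d(A(9), -200)) = sqrt(26*(-214)**3 - 7*9) = sqrt(26*(-9800344) - 63) = sqrt(-254808944 - 63) = sqrt(-254809007) = I*sqrt(254809007)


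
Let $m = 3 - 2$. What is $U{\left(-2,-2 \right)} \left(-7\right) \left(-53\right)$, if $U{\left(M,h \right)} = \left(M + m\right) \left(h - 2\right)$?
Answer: $1484$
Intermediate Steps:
$m = 1$ ($m = 3 - 2 = 1$)
$U{\left(M,h \right)} = \left(1 + M\right) \left(-2 + h\right)$ ($U{\left(M,h \right)} = \left(M + 1\right) \left(h - 2\right) = \left(1 + M\right) \left(-2 + h\right)$)
$U{\left(-2,-2 \right)} \left(-7\right) \left(-53\right) = \left(-2 - 2 - -4 - -4\right) \left(-7\right) \left(-53\right) = \left(-2 - 2 + 4 + 4\right) \left(-7\right) \left(-53\right) = 4 \left(-7\right) \left(-53\right) = \left(-28\right) \left(-53\right) = 1484$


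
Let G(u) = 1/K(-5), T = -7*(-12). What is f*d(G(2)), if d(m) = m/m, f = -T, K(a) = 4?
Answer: -84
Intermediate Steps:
T = 84
G(u) = ¼ (G(u) = 1/4 = ¼)
f = -84 (f = -1*84 = -84)
d(m) = 1
f*d(G(2)) = -84*1 = -84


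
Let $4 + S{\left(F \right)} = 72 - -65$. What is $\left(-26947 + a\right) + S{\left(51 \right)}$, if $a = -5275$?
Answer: $-32089$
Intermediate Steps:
$S{\left(F \right)} = 133$ ($S{\left(F \right)} = -4 + \left(72 - -65\right) = -4 + \left(72 + 65\right) = -4 + 137 = 133$)
$\left(-26947 + a\right) + S{\left(51 \right)} = \left(-26947 - 5275\right) + 133 = -32222 + 133 = -32089$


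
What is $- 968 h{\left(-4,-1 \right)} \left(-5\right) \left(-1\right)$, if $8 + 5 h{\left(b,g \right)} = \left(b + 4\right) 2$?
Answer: $7744$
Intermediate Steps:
$h{\left(b,g \right)} = \frac{2 b}{5}$ ($h{\left(b,g \right)} = - \frac{8}{5} + \frac{\left(b + 4\right) 2}{5} = - \frac{8}{5} + \frac{\left(4 + b\right) 2}{5} = - \frac{8}{5} + \frac{8 + 2 b}{5} = - \frac{8}{5} + \left(\frac{8}{5} + \frac{2 b}{5}\right) = \frac{2 b}{5}$)
$- 968 h{\left(-4,-1 \right)} \left(-5\right) \left(-1\right) = - 968 \cdot \frac{2}{5} \left(-4\right) \left(-5\right) \left(-1\right) = - 968 \left(- \frac{8}{5}\right) \left(-5\right) \left(-1\right) = - 968 \cdot 8 \left(-1\right) = \left(-968\right) \left(-8\right) = 7744$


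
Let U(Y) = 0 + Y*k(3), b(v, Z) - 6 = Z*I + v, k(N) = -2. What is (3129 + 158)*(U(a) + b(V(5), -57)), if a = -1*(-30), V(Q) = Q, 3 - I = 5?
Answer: 213655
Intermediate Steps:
I = -2 (I = 3 - 1*5 = 3 - 5 = -2)
a = 30
b(v, Z) = 6 + v - 2*Z (b(v, Z) = 6 + (Z*(-2) + v) = 6 + (-2*Z + v) = 6 + (v - 2*Z) = 6 + v - 2*Z)
U(Y) = -2*Y (U(Y) = 0 + Y*(-2) = 0 - 2*Y = -2*Y)
(3129 + 158)*(U(a) + b(V(5), -57)) = (3129 + 158)*(-2*30 + (6 + 5 - 2*(-57))) = 3287*(-60 + (6 + 5 + 114)) = 3287*(-60 + 125) = 3287*65 = 213655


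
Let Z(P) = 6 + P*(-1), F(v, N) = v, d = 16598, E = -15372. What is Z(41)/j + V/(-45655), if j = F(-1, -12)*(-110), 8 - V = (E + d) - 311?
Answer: -299631/1004410 ≈ -0.29832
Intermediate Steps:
Z(P) = 6 - P
V = -907 (V = 8 - ((-15372 + 16598) - 311) = 8 - (1226 - 311) = 8 - 1*915 = 8 - 915 = -907)
j = 110 (j = -1*(-110) = 110)
Z(41)/j + V/(-45655) = (6 - 1*41)/110 - 907/(-45655) = (6 - 41)*(1/110) - 907*(-1/45655) = -35*1/110 + 907/45655 = -7/22 + 907/45655 = -299631/1004410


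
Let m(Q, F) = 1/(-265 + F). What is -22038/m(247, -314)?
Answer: 12760002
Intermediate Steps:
-22038/m(247, -314) = -22038/(1/(-265 - 314)) = -22038/(1/(-579)) = -22038/(-1/579) = -22038*(-579) = 12760002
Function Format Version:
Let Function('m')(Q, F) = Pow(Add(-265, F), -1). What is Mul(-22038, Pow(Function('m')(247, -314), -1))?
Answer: 12760002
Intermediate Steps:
Mul(-22038, Pow(Function('m')(247, -314), -1)) = Mul(-22038, Pow(Pow(Add(-265, -314), -1), -1)) = Mul(-22038, Pow(Pow(-579, -1), -1)) = Mul(-22038, Pow(Rational(-1, 579), -1)) = Mul(-22038, -579) = 12760002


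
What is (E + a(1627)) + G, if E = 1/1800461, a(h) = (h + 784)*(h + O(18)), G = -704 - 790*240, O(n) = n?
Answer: 6798164439652/1800461 ≈ 3.7758e+6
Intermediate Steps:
G = -190304 (G = -704 - 189600 = -190304)
a(h) = (18 + h)*(784 + h) (a(h) = (h + 784)*(h + 18) = (784 + h)*(18 + h) = (18 + h)*(784 + h))
E = 1/1800461 ≈ 5.5541e-7
(E + a(1627)) + G = (1/1800461 + (14112 + 1627**2 + 802*1627)) - 190304 = (1/1800461 + (14112 + 2647129 + 1304854)) - 190304 = (1/1800461 + 3966095) - 190304 = 7140799369796/1800461 - 190304 = 6798164439652/1800461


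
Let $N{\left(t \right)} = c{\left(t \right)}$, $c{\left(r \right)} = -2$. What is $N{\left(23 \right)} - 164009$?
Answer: $-164011$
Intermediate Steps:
$N{\left(t \right)} = -2$
$N{\left(23 \right)} - 164009 = -2 - 164009 = -164011$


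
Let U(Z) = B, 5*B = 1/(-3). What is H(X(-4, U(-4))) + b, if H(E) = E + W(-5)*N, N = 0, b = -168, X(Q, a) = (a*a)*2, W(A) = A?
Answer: -37798/225 ≈ -167.99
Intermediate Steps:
B = -1/15 (B = (⅕)/(-3) = (⅕)*(-⅓) = -1/15 ≈ -0.066667)
U(Z) = -1/15
X(Q, a) = 2*a² (X(Q, a) = a²*2 = 2*a²)
H(E) = E (H(E) = E - 5*0 = E + 0 = E)
H(X(-4, U(-4))) + b = 2*(-1/15)² - 168 = 2*(1/225) - 168 = 2/225 - 168 = -37798/225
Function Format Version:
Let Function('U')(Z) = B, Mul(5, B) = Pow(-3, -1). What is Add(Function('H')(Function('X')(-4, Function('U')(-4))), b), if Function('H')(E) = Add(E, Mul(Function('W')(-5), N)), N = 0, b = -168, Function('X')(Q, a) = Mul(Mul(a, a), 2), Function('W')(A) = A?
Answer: Rational(-37798, 225) ≈ -167.99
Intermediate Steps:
B = Rational(-1, 15) (B = Mul(Rational(1, 5), Pow(-3, -1)) = Mul(Rational(1, 5), Rational(-1, 3)) = Rational(-1, 15) ≈ -0.066667)
Function('U')(Z) = Rational(-1, 15)
Function('X')(Q, a) = Mul(2, Pow(a, 2)) (Function('X')(Q, a) = Mul(Pow(a, 2), 2) = Mul(2, Pow(a, 2)))
Function('H')(E) = E (Function('H')(E) = Add(E, Mul(-5, 0)) = Add(E, 0) = E)
Add(Function('H')(Function('X')(-4, Function('U')(-4))), b) = Add(Mul(2, Pow(Rational(-1, 15), 2)), -168) = Add(Mul(2, Rational(1, 225)), -168) = Add(Rational(2, 225), -168) = Rational(-37798, 225)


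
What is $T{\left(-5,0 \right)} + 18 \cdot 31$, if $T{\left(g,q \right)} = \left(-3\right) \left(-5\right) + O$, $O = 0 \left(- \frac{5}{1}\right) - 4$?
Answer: $569$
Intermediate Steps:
$O = -4$ ($O = 0 \left(\left(-5\right) 1\right) - 4 = 0 \left(-5\right) - 4 = 0 - 4 = -4$)
$T{\left(g,q \right)} = 11$ ($T{\left(g,q \right)} = \left(-3\right) \left(-5\right) - 4 = 15 - 4 = 11$)
$T{\left(-5,0 \right)} + 18 \cdot 31 = 11 + 18 \cdot 31 = 11 + 558 = 569$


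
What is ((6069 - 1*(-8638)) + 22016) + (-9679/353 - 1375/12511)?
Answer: 162061253565/4416383 ≈ 36696.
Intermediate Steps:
((6069 - 1*(-8638)) + 22016) + (-9679/353 - 1375/12511) = ((6069 + 8638) + 22016) + (-9679*1/353 - 1375*1/12511) = (14707 + 22016) + (-9679/353 - 1375/12511) = 36723 - 121579344/4416383 = 162061253565/4416383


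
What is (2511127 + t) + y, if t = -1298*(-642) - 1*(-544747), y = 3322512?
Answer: 7211702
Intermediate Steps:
t = 1378063 (t = 833316 + 544747 = 1378063)
(2511127 + t) + y = (2511127 + 1378063) + 3322512 = 3889190 + 3322512 = 7211702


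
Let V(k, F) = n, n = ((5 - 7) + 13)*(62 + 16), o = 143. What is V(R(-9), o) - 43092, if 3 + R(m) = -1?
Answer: -42234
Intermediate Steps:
R(m) = -4 (R(m) = -3 - 1 = -4)
n = 858 (n = (-2 + 13)*78 = 11*78 = 858)
V(k, F) = 858
V(R(-9), o) - 43092 = 858 - 43092 = -42234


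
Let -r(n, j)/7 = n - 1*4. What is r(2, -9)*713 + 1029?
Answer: 11011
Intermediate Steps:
r(n, j) = 28 - 7*n (r(n, j) = -7*(n - 1*4) = -7*(n - 4) = -7*(-4 + n) = 28 - 7*n)
r(2, -9)*713 + 1029 = (28 - 7*2)*713 + 1029 = (28 - 14)*713 + 1029 = 14*713 + 1029 = 9982 + 1029 = 11011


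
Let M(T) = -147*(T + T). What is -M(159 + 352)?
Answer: 150234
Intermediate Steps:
M(T) = -294*T
-M(159 + 352) = -(-294)*(159 + 352) = -(-294)*511 = -1*(-150234) = 150234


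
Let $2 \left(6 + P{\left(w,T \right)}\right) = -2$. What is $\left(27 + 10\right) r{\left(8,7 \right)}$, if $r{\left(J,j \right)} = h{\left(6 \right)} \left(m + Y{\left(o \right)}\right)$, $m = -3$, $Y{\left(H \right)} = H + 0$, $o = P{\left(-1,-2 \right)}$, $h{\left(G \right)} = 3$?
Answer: $-1110$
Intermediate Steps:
$P{\left(w,T \right)} = -7$ ($P{\left(w,T \right)} = -6 + \frac{1}{2} \left(-2\right) = -6 - 1 = -7$)
$o = -7$
$Y{\left(H \right)} = H$
$r{\left(J,j \right)} = -30$ ($r{\left(J,j \right)} = 3 \left(-3 - 7\right) = 3 \left(-10\right) = -30$)
$\left(27 + 10\right) r{\left(8,7 \right)} = \left(27 + 10\right) \left(-30\right) = 37 \left(-30\right) = -1110$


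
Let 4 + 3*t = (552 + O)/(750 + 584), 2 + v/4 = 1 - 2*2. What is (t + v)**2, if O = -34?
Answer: 200024449/444889 ≈ 449.61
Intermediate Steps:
v = -20 (v = -8 + 4*(1 - 2*2) = -8 + 4*(1 - 4) = -8 + 4*(-3) = -8 - 12 = -20)
t = -803/667 (t = -4/3 + ((552 - 34)/(750 + 584))/3 = -4/3 + (518/1334)/3 = -4/3 + (518*(1/1334))/3 = -4/3 + (1/3)*(259/667) = -4/3 + 259/2001 = -803/667 ≈ -1.2039)
(t + v)**2 = (-803/667 - 20)**2 = (-14143/667)**2 = 200024449/444889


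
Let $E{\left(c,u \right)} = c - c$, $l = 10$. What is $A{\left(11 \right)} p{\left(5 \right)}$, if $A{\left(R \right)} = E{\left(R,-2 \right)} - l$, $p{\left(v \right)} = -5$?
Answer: $50$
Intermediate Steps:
$E{\left(c,u \right)} = 0$
$A{\left(R \right)} = -10$ ($A{\left(R \right)} = 0 - 10 = -10$)
$A{\left(11 \right)} p{\left(5 \right)} = \left(-10\right) \left(-5\right) = 50$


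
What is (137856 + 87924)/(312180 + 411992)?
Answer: 56445/181043 ≈ 0.31178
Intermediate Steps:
(137856 + 87924)/(312180 + 411992) = 225780/724172 = 225780*(1/724172) = 56445/181043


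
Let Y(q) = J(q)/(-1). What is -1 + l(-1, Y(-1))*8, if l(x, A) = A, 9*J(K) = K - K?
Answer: -1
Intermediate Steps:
J(K) = 0 (J(K) = (K - K)/9 = (⅑)*0 = 0)
Y(q) = 0 (Y(q) = 0/(-1) = 0*(-1) = 0)
-1 + l(-1, Y(-1))*8 = -1 + 0*8 = -1 + 0 = -1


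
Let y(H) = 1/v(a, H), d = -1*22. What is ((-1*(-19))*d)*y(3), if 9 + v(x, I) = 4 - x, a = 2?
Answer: 418/7 ≈ 59.714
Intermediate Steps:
d = -22
v(x, I) = -5 - x (v(x, I) = -9 + (4 - x) = -5 - x)
y(H) = -1/7 (y(H) = 1/(-5 - 1*2) = 1/(-5 - 2) = 1/(-7) = -1/7)
((-1*(-19))*d)*y(3) = (-1*(-19)*(-22))*(-1/7) = (19*(-22))*(-1/7) = -418*(-1/7) = 418/7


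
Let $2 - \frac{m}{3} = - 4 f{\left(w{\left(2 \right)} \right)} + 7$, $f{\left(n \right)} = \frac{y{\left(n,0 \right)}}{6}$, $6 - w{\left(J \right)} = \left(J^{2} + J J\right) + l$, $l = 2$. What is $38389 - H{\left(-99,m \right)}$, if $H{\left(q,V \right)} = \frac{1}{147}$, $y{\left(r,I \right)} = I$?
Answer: $\frac{5643182}{147} \approx 38389.0$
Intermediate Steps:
$w{\left(J \right)} = 4 - 2 J^{2}$ ($w{\left(J \right)} = 6 - \left(\left(J^{2} + J J\right) + 2\right) = 6 - \left(\left(J^{2} + J^{2}\right) + 2\right) = 6 - \left(2 J^{2} + 2\right) = 6 - \left(2 + 2 J^{2}\right) = 4 - 2 J^{2}$)
$f{\left(n \right)} = 0$ ($f{\left(n \right)} = \frac{0}{6} = 0 \cdot \frac{1}{6} = 0$)
$m = -15$ ($m = 6 - 3 \left(\left(-4\right) 0 + 7\right) = 6 - 3 \left(0 + 7\right) = 6 - 21 = -15$)
$H{\left(q,V \right)} = \frac{1}{147}$
$38389 - H{\left(-99,m \right)} = 38389 - \frac{1}{147} = \frac{5643182}{147}$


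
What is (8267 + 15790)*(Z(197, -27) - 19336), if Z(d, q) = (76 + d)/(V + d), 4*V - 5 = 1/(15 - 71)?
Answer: -1877742016200/4037 ≈ -4.6513e+8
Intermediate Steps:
V = 279/224 (V = 5/4 + 1/(4*(15 - 71)) = 5/4 + (¼)/(-56) = 5/4 + (¼)*(-1/56) = 5/4 - 1/224 = 279/224 ≈ 1.2455)
Z(d, q) = (76 + d)/(279/224 + d)
(8267 + 15790)*(Z(197, -27) - 19336) = (8267 + 15790)*(224*(76 + 197)/(279 + 224*197) - 19336) = 24057*(224*273/(279 + 44128) - 19336) = 24057*(224*273/44407 - 19336) = 24057*(224*(1/44407)*273 - 19336) = 24057*(61152/44407 - 19336) = 24057*(-858592600/44407) = -1877742016200/4037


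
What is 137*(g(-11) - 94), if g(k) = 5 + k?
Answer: -13700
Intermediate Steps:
137*(g(-11) - 94) = 137*((5 - 11) - 94) = 137*(-6 - 94) = 137*(-100) = -13700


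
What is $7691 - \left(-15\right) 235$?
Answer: $11216$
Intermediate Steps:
$7691 - \left(-15\right) 235 = 7691 - -3525 = 7691 + 3525 = 11216$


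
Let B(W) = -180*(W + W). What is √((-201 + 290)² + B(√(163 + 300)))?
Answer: √(7921 - 360*√463) ≈ 13.218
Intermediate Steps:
B(W) = -360*W
√((-201 + 290)² + B(√(163 + 300))) = √((-201 + 290)² - 360*√(163 + 300)) = √(89² - 360*√463) = √(7921 - 360*√463)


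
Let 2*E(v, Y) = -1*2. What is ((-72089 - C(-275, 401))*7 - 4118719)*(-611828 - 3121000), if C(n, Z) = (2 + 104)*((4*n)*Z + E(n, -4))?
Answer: -1204485048940800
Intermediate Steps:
E(v, Y) = -1 (E(v, Y) = (-1*2)/2 = (1/2)*(-2) = -1)
C(n, Z) = -106 + 424*Z*n (C(n, Z) = (2 + 104)*((4*n)*Z - 1) = 106*(4*Z*n - 1) = 106*(-1 + 4*Z*n) = -106 + 424*Z*n)
((-72089 - C(-275, 401))*7 - 4118719)*(-611828 - 3121000) = ((-72089 - (-106 + 424*401*(-275)))*7 - 4118719)*(-611828 - 3121000) = ((-72089 - (-106 - 46756600))*7 - 4118719)*(-3732828) = ((-72089 - 1*(-46756706))*7 - 4118719)*(-3732828) = ((-72089 + 46756706)*7 - 4118719)*(-3732828) = (46684617*7 - 4118719)*(-3732828) = (326792319 - 4118719)*(-3732828) = 322673600*(-3732828) = -1204485048940800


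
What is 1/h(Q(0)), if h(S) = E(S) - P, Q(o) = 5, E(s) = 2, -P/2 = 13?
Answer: 1/28 ≈ 0.035714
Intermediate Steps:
P = -26 (P = -2*13 = -26)
h(S) = 28 (h(S) = 2 - 1*(-26) = 2 + 26 = 28)
1/h(Q(0)) = 1/28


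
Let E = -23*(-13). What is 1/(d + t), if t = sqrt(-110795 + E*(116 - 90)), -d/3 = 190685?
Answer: -572055/327247026046 - I*sqrt(103021)/327247026046 ≈ -1.7481e-6 - 9.8082e-10*I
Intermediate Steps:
E = 299
d = -572055 (d = -3*190685 = -572055)
t = I*sqrt(103021) (t = sqrt(-110795 + 299*(116 - 90)) = sqrt(-110795 + 299*26) = sqrt(-110795 + 7774) = sqrt(-103021) = I*sqrt(103021) ≈ 320.97*I)
1/(d + t) = 1/(-572055 + I*sqrt(103021))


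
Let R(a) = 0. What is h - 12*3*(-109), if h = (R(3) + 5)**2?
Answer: 3949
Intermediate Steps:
h = 25 (h = (0 + 5)**2 = 5**2 = 25)
h - 12*3*(-109) = 25 - 12*3*(-109) = 25 - 36*(-109) = 25 + 3924 = 3949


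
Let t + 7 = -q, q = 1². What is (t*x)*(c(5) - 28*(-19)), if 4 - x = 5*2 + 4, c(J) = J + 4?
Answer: 43280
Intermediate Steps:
c(J) = 4 + J
q = 1
x = -10 (x = 4 - (5*2 + 4) = 4 - (10 + 4) = 4 - 1*14 = 4 - 14 = -10)
t = -8 (t = -7 - 1*1 = -7 - 1 = -8)
(t*x)*(c(5) - 28*(-19)) = (-8*(-10))*((4 + 5) - 28*(-19)) = 80*(9 + 532) = 80*541 = 43280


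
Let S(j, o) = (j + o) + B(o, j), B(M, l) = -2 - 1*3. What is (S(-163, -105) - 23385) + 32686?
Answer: 9028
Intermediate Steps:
B(M, l) = -5 (B(M, l) = -2 - 3 = -5)
S(j, o) = -5 + j + o (S(j, o) = (j + o) - 5 = -5 + j + o)
(S(-163, -105) - 23385) + 32686 = ((-5 - 163 - 105) - 23385) + 32686 = (-273 - 23385) + 32686 = -23658 + 32686 = 9028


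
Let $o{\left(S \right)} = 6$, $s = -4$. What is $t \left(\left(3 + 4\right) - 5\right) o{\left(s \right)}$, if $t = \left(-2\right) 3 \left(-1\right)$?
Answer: $72$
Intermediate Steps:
$t = 6$ ($t = \left(-6\right) \left(-1\right) = 6$)
$t \left(\left(3 + 4\right) - 5\right) o{\left(s \right)} = 6 \left(\left(3 + 4\right) - 5\right) 6 = 6 \left(7 - 5\right) 6 = 6 \cdot 2 \cdot 6 = 12 \cdot 6 = 72$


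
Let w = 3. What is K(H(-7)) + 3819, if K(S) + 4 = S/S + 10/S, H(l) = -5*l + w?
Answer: 72509/19 ≈ 3816.3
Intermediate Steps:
H(l) = 3 - 5*l (H(l) = -5*l + 3 = 3 - 5*l)
K(S) = -3 + 10/S (K(S) = -4 + (S/S + 10/S) = -4 + (1 + 10/S) = -3 + 10/S)
K(H(-7)) + 3819 = (-3 + 10/(3 - 5*(-7))) + 3819 = (-3 + 10/(3 + 35)) + 3819 = (-3 + 10/38) + 3819 = (-3 + 10*(1/38)) + 3819 = (-3 + 5/19) + 3819 = -52/19 + 3819 = 72509/19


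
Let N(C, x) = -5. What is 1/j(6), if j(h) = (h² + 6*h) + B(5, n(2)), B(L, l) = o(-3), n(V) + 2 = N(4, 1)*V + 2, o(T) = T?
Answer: 1/69 ≈ 0.014493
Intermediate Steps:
n(V) = -5*V (n(V) = -2 + (-5*V + 2) = -2 + (2 - 5*V) = -5*V)
B(L, l) = -3
j(h) = -3 + h² + 6*h (j(h) = (h² + 6*h) - 3 = -3 + h² + 6*h)
1/j(6) = 1/(-3 + 6² + 6*6) = 1/(-3 + 36 + 36) = 1/69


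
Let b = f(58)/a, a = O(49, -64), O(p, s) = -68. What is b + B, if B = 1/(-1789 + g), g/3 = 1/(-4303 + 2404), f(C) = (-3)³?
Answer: 898023/2264876 ≈ 0.39650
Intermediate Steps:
f(C) = -27
g = -1/633 (g = 3/(-4303 + 2404) = 3/(-1899) = 3*(-1/1899) = -1/633 ≈ -0.0015798)
a = -68
B = -633/1132438 (B = 1/(-1789 - 1/633) = 1/(-1132438/633) = -633/1132438 ≈ -0.00055897)
b = 27/68 (b = -27/(-68) = -27*(-1/68) = 27/68 ≈ 0.39706)
b + B = 27/68 - 633/1132438 = 898023/2264876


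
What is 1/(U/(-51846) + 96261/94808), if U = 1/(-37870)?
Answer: 6648099555720/6749986411001 ≈ 0.98491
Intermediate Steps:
U = -1/37870 ≈ -2.6406e-5
1/(U/(-51846) + 96261/94808) = 1/(-1/37870/(-51846) + 96261/94808) = 1/(-1/37870*(-1/51846) + 96261*(1/94808)) = 1/(1/1963408020 + 96261/94808) = 1/(6749986411001/6648099555720) = 6648099555720/6749986411001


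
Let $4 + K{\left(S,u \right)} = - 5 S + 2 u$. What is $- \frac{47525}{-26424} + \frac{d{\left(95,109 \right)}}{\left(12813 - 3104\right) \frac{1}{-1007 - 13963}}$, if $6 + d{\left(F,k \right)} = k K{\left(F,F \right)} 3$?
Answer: $\frac{37385129485745}{256550616} \approx 1.4572 \cdot 10^{5}$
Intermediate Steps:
$K{\left(S,u \right)} = -4 - 5 S + 2 u$ ($K{\left(S,u \right)} = -4 - \left(- 2 u + 5 S\right) = -4 - 5 S + 2 u$)
$d{\left(F,k \right)} = -6 + 3 k \left(-4 - 3 F\right)$ ($d{\left(F,k \right)} = -6 + k \left(-4 - 5 F + 2 F\right) 3 = -6 + k \left(-4 - 3 F\right) 3 = -6 + 3 k \left(-4 - 3 F\right)$)
$- \frac{47525}{-26424} + \frac{d{\left(95,109 \right)}}{\left(12813 - 3104\right) \frac{1}{-1007 - 13963}} = - \frac{47525}{-26424} + \frac{-6 - 327 \left(4 + 3 \cdot 95\right)}{\left(12813 - 3104\right) \frac{1}{-1007 - 13963}} = \left(-47525\right) \left(- \frac{1}{26424}\right) + \frac{-6 - 327 \left(4 + 285\right)}{9709 \frac{1}{-14970}} = \frac{47525}{26424} + \frac{-6 - 327 \cdot 289}{9709 \left(- \frac{1}{14970}\right)} = \frac{47525}{26424} + \frac{-6 - 94503}{- \frac{9709}{14970}} = \frac{47525}{26424} - - \frac{1414799730}{9709} = \frac{47525}{26424} + \frac{1414799730}{9709} = \frac{37385129485745}{256550616}$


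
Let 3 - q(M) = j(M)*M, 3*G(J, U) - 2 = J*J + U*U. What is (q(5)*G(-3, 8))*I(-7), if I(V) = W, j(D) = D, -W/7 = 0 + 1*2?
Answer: 7700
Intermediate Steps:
W = -14 (W = -7*(0 + 1*2) = -7*(0 + 2) = -7*2 = -14)
I(V) = -14
G(J, U) = 2/3 + J**2/3 + U**2/3 (G(J, U) = 2/3 + (J*J + U*U)/3 = 2/3 + (J**2 + U**2)/3 = 2/3 + (J**2/3 + U**2/3) = 2/3 + J**2/3 + U**2/3)
q(M) = 3 - M**2 (q(M) = 3 - M*M = 3 - M**2)
(q(5)*G(-3, 8))*I(-7) = ((3 - 1*5**2)*(2/3 + (1/3)*(-3)**2 + (1/3)*8**2))*(-14) = ((3 - 1*25)*(2/3 + (1/3)*9 + (1/3)*64))*(-14) = ((3 - 25)*(2/3 + 3 + 64/3))*(-14) = -22*25*(-14) = -550*(-14) = 7700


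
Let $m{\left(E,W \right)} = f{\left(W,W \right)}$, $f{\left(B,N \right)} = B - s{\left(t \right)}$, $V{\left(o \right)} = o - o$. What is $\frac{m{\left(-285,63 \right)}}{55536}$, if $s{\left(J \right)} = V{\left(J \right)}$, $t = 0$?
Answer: $\frac{21}{18512} \approx 0.0011344$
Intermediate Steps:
$V{\left(o \right)} = 0$
$s{\left(J \right)} = 0$
$f{\left(B,N \right)} = B$ ($f{\left(B,N \right)} = B - 0 = B + 0 = B$)
$m{\left(E,W \right)} = W$
$\frac{m{\left(-285,63 \right)}}{55536} = \frac{63}{55536} = 63 \cdot \frac{1}{55536} = \frac{21}{18512}$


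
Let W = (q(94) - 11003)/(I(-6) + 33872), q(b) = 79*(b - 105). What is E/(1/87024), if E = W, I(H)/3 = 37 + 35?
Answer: -129143616/4261 ≈ -30308.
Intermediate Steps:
I(H) = 216 (I(H) = 3*(37 + 35) = 3*72 = 216)
q(b) = -8295 + 79*b (q(b) = 79*(-105 + b) = -8295 + 79*b)
W = -1484/4261 (W = ((-8295 + 79*94) - 11003)/(216 + 33872) = ((-8295 + 7426) - 11003)/34088 = (-869 - 11003)*(1/34088) = -11872*1/34088 = -1484/4261 ≈ -0.34828)
E = -1484/4261 ≈ -0.34828
E/(1/87024) = -1484/(4261*(1/87024)) = -1484/(4261*1/87024) = -1484/4261*87024 = -129143616/4261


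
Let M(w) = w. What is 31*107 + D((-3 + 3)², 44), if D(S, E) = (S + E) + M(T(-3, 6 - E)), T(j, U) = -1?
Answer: 3360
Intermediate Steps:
D(S, E) = -1 + E + S (D(S, E) = (S + E) - 1 = (E + S) - 1 = -1 + E + S)
31*107 + D((-3 + 3)², 44) = 31*107 + (-1 + 44 + (-3 + 3)²) = 3317 + (-1 + 44 + 0²) = 3317 + (-1 + 44 + 0) = 3317 + 43 = 3360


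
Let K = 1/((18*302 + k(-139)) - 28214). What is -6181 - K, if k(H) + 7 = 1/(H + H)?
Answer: -39151881533/6334231 ≈ -6181.0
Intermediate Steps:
k(H) = -7 + 1/(2*H) (k(H) = -7 + 1/(H + H) = -7 + 1/(2*H))
K = -278/6334231 (K = 1/((18*302 + (-7 + (½)/(-139))) - 28214) = 1/((5436 + (-7 + (½)*(-1/139))) - 28214) = 1/((5436 + (-7 - 1/278)) - 28214) = 1/((5436 - 1947/278) - 28214) = 1/(1509261/278 - 28214) = 1/(-6334231/278) = -278/6334231 ≈ -4.3889e-5)
-6181 - K = -6181 - 1*(-278/6334231) = -6181 + 278/6334231 = -39151881533/6334231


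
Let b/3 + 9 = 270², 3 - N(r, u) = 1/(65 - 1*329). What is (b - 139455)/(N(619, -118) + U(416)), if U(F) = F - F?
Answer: 20913552/793 ≈ 26373.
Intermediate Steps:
N(r, u) = 793/264 (N(r, u) = 3 - 1/(65 - 1*329) = 3 - 1/(65 - 329) = 3 - 1/(-264) = 3 - 1*(-1/264) = 3 + 1/264 = 793/264)
b = 218673 (b = -27 + 3*270² = -27 + 3*72900 = -27 + 218700 = 218673)
U(F) = 0
(b - 139455)/(N(619, -118) + U(416)) = (218673 - 139455)/(793/264 + 0) = 79218/(793/264) = 79218*(264/793) = 20913552/793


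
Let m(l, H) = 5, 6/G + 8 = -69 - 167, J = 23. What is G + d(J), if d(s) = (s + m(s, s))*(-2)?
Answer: -6835/122 ≈ -56.025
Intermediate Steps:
G = -3/122 (G = 6/(-8 + (-69 - 167)) = 6/(-8 - 236) = 6/(-244) = 6*(-1/244) = -3/122 ≈ -0.024590)
d(s) = -10 - 2*s (d(s) = (s + 5)*(-2) = (5 + s)*(-2) = -10 - 2*s)
G + d(J) = -3/122 + (-10 - 2*23) = -3/122 + (-10 - 46) = -3/122 - 56 = -6835/122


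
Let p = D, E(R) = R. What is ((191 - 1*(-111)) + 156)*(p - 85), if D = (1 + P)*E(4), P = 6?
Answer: -26106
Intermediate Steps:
D = 28 (D = (1 + 6)*4 = 7*4 = 28)
p = 28
((191 - 1*(-111)) + 156)*(p - 85) = ((191 - 1*(-111)) + 156)*(28 - 85) = ((191 + 111) + 156)*(-57) = (302 + 156)*(-57) = 458*(-57) = -26106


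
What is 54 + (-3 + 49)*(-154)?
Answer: -7030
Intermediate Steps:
54 + (-3 + 49)*(-154) = 54 + 46*(-154) = 54 - 7084 = -7030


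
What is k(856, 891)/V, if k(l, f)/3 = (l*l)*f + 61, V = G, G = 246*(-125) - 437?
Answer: -1958603511/31187 ≈ -62802.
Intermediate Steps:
G = -31187 (G = -30750 - 437 = -31187)
V = -31187
k(l, f) = 183 + 3*f*l² (k(l, f) = 3*((l*l)*f + 61) = 3*(l²*f + 61) = 3*(f*l² + 61) = 3*(61 + f*l²) = 183 + 3*f*l²)
k(856, 891)/V = (183 + 3*891*856²)/(-31187) = (183 + 3*891*732736)*(-1/31187) = (183 + 1958603328)*(-1/31187) = 1958603511*(-1/31187) = -1958603511/31187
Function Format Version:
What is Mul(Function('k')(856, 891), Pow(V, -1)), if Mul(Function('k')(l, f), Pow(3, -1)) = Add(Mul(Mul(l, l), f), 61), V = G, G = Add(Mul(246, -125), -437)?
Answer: Rational(-1958603511, 31187) ≈ -62802.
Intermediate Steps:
G = -31187 (G = Add(-30750, -437) = -31187)
V = -31187
Function('k')(l, f) = Add(183, Mul(3, f, Pow(l, 2))) (Function('k')(l, f) = Mul(3, Add(Mul(Mul(l, l), f), 61)) = Mul(3, Add(Mul(Pow(l, 2), f), 61)) = Mul(3, Add(Mul(f, Pow(l, 2)), 61)) = Mul(3, Add(61, Mul(f, Pow(l, 2)))) = Add(183, Mul(3, f, Pow(l, 2))))
Mul(Function('k')(856, 891), Pow(V, -1)) = Mul(Add(183, Mul(3, 891, Pow(856, 2))), Pow(-31187, -1)) = Mul(Add(183, Mul(3, 891, 732736)), Rational(-1, 31187)) = Mul(Add(183, 1958603328), Rational(-1, 31187)) = Mul(1958603511, Rational(-1, 31187)) = Rational(-1958603511, 31187)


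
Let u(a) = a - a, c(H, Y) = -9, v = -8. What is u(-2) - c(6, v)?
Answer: 9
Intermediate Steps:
u(a) = 0
u(-2) - c(6, v) = 0 - 1*(-9) = 0 + 9 = 9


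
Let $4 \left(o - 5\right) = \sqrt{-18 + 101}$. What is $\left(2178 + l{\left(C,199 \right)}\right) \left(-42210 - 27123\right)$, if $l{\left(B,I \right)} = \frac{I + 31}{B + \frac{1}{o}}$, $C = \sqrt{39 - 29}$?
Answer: $\frac{138666 \left(-6656 - 115 \sqrt{83} + 1089 \sqrt{10} \left(-20 - \sqrt{83}\right)\right)}{4 + \sqrt{10} \left(20 + \sqrt{83}\right)} \approx -1.5584 \cdot 10^{8}$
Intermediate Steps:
$o = 5 + \frac{\sqrt{83}}{4}$ ($o = 5 + \frac{\sqrt{-18 + 101}}{4} = 5 + \frac{\sqrt{83}}{4} \approx 7.2776$)
$C = \sqrt{10} \approx 3.1623$
$l{\left(B,I \right)} = \frac{31 + I}{B + \frac{1}{5 + \frac{\sqrt{83}}{4}}}$ ($l{\left(B,I \right)} = \frac{I + 31}{B + \frac{1}{5 + \frac{\sqrt{83}}{4}}} = \frac{31 + I}{B + \frac{1}{5 + \frac{\sqrt{83}}{4}}}$)
$\left(2178 + l{\left(C,199 \right)}\right) \left(-42210 - 27123\right) = \left(2178 + \frac{\left(20 + \sqrt{83}\right) \left(31 + 199\right)}{4 + \sqrt{10} \left(20 + \sqrt{83}\right)}\right) \left(-42210 - 27123\right) = \left(2178 + \frac{1}{4 + \sqrt{10} \left(20 + \sqrt{83}\right)} \left(20 + \sqrt{83}\right) 230\right) \left(-69333\right) = \left(2178 + \frac{230 \left(20 + \sqrt{83}\right)}{4 + \sqrt{10} \left(20 + \sqrt{83}\right)}\right) \left(-69333\right) = -151007274 - \frac{15946590 \left(20 + \sqrt{83}\right)}{4 + \sqrt{10} \left(20 + \sqrt{83}\right)}$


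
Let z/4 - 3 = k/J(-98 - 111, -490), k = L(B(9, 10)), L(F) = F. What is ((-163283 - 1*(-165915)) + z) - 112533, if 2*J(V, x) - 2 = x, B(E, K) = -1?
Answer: -6703228/61 ≈ -1.0989e+5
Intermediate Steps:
k = -1
J(V, x) = 1 + x/2
z = 733/61 (z = 12 + 4*(-1/(1 + (1/2)*(-490))) = 12 + 4*(-1/(1 - 245)) = 12 + 4*(-1/(-244)) = 12 + 4*(-1*(-1/244)) = 12 + 4*(1/244) = 12 + 1/61 = 733/61 ≈ 12.016)
((-163283 - 1*(-165915)) + z) - 112533 = ((-163283 - 1*(-165915)) + 733/61) - 112533 = ((-163283 + 165915) + 733/61) - 112533 = (2632 + 733/61) - 112533 = 161285/61 - 112533 = -6703228/61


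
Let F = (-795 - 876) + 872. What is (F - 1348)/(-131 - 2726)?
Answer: 2147/2857 ≈ 0.75149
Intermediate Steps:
F = -799 (F = -1671 + 872 = -799)
(F - 1348)/(-131 - 2726) = (-799 - 1348)/(-131 - 2726) = -2147/(-2857) = -2147*(-1/2857) = 2147/2857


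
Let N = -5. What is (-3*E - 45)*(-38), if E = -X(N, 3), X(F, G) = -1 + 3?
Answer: 1482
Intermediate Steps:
X(F, G) = 2
E = -2 (E = -1*2 = -2)
(-3*E - 45)*(-38) = (-3*(-2) - 45)*(-38) = (6 - 45)*(-38) = -39*(-38) = 1482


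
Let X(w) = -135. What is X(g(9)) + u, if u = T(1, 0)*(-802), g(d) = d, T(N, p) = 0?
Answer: -135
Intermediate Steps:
u = 0 (u = 0*(-802) = 0)
X(g(9)) + u = -135 + 0 = -135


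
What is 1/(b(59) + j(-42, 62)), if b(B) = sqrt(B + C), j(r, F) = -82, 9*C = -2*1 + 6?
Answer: -738/59981 - 3*sqrt(535)/59981 ≈ -0.013461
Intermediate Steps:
C = 4/9 (C = (-2*1 + 6)/9 = (-2 + 6)/9 = (1/9)*4 = 4/9 ≈ 0.44444)
b(B) = sqrt(4/9 + B) (b(B) = sqrt(B + 4/9) = sqrt(4/9 + B))
1/(b(59) + j(-42, 62)) = 1/(sqrt(4 + 9*59)/3 - 82) = 1/(sqrt(4 + 531)/3 - 82) = 1/(sqrt(535)/3 - 82) = 1/(-82 + sqrt(535)/3)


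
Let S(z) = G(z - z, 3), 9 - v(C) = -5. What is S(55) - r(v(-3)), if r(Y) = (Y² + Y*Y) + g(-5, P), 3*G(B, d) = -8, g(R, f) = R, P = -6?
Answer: -1169/3 ≈ -389.67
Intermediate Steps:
v(C) = 14 (v(C) = 9 - 1*(-5) = 9 + 5 = 14)
G(B, d) = -8/3 (G(B, d) = (⅓)*(-8) = -8/3)
r(Y) = -5 + 2*Y² (r(Y) = (Y² + Y*Y) - 5 = (Y² + Y²) - 5 = 2*Y² - 5 = -5 + 2*Y²)
S(z) = -8/3
S(55) - r(v(-3)) = -8/3 - (-5 + 2*14²) = -8/3 - (-5 + 2*196) = -8/3 - (-5 + 392) = -8/3 - 1*387 = -8/3 - 387 = -1169/3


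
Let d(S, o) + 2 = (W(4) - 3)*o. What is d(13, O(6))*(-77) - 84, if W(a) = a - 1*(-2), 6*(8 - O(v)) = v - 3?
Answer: -3325/2 ≈ -1662.5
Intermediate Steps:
O(v) = 17/2 - v/6 (O(v) = 8 - (v - 3)/6 = 8 - (-3 + v)/6 = 8 + (½ - v/6) = 17/2 - v/6)
W(a) = 2 + a (W(a) = a + 2 = 2 + a)
d(S, o) = -2 + 3*o (d(S, o) = -2 + ((2 + 4) - 3)*o = -2 + (6 - 3)*o = -2 + 3*o)
d(13, O(6))*(-77) - 84 = (-2 + 3*(17/2 - ⅙*6))*(-77) - 84 = (-2 + 3*(17/2 - 1))*(-77) - 84 = (-2 + 3*(15/2))*(-77) - 84 = (-2 + 45/2)*(-77) - 84 = (41/2)*(-77) - 84 = -3157/2 - 84 = -3325/2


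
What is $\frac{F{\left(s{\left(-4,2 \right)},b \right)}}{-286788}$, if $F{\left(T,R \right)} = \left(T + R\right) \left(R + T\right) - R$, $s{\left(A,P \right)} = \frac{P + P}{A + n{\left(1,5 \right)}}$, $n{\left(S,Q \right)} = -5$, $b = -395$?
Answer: $- \frac{3174619}{5807457} \approx -0.54665$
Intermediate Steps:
$s{\left(A,P \right)} = \frac{2 P}{-5 + A}$ ($s{\left(A,P \right)} = \frac{P + P}{A - 5} = \frac{2 P}{-5 + A}$)
$F{\left(T,R \right)} = \left(R + T\right)^{2} - R$ ($F{\left(T,R \right)} = \left(R + T\right) \left(R + T\right) - R = \left(R + T\right)^{2} - R$)
$\frac{F{\left(s{\left(-4,2 \right)},b \right)}}{-286788} = \frac{\left(-395 + 2 \cdot 2 \frac{1}{-5 - 4}\right)^{2} - -395}{-286788} = \left(\left(-395 + 2 \cdot 2 \frac{1}{-9}\right)^{2} + 395\right) \left(- \frac{1}{286788}\right) = \left(\left(-395 + 2 \cdot 2 \left(- \frac{1}{9}\right)\right)^{2} + 395\right) \left(- \frac{1}{286788}\right) = \left(\left(-395 - \frac{4}{9}\right)^{2} + 395\right) \left(- \frac{1}{286788}\right) = \left(\left(- \frac{3559}{9}\right)^{2} + 395\right) \left(- \frac{1}{286788}\right) = \left(\frac{12666481}{81} + 395\right) \left(- \frac{1}{286788}\right) = \frac{12698476}{81} \left(- \frac{1}{286788}\right) = - \frac{3174619}{5807457}$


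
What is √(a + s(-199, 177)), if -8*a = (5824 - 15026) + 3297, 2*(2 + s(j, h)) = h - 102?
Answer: √12378/4 ≈ 27.814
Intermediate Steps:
s(j, h) = -53 + h/2 (s(j, h) = -2 + (h - 102)/2 = -2 + (-102 + h)/2 = -2 + (-51 + h/2) = -53 + h/2)
a = 5905/8 (a = -((5824 - 15026) + 3297)/8 = -(-9202 + 3297)/8 = -⅛*(-5905) = 5905/8 ≈ 738.13)
√(a + s(-199, 177)) = √(5905/8 + (-53 + (½)*177)) = √(5905/8 + (-53 + 177/2)) = √(5905/8 + 71/2) = √(6189/8) = √12378/4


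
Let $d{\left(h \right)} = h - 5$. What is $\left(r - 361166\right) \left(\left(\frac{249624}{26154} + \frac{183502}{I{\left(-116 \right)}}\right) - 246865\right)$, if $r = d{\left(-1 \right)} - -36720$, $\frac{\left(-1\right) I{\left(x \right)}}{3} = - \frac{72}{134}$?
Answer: $\frac{1693107526415482}{39231} \approx 4.3157 \cdot 10^{10}$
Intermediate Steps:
$d{\left(h \right)} = -5 + h$ ($d{\left(h \right)} = h - 5 = -5 + h$)
$I{\left(x \right)} = \frac{108}{67}$ ($I{\left(x \right)} = - 3 \left(- \frac{72}{134}\right) = - 3 \left(\left(-72\right) \frac{1}{134}\right) = \left(-3\right) \left(- \frac{36}{67}\right) = \frac{108}{67}$)
$r = 36714$ ($r = \left(-5 - 1\right) - -36720 = -6 + 36720 = 36714$)
$\left(r - 361166\right) \left(\left(\frac{249624}{26154} + \frac{183502}{I{\left(-116 \right)}}\right) - 246865\right) = \left(36714 - 361166\right) \left(\left(\frac{249624}{26154} + \frac{183502}{\frac{108}{67}}\right) - 246865\right) = - 324452 \left(\left(249624 \cdot \frac{1}{26154} + 183502 \cdot \frac{67}{108}\right) - 246865\right) = - 324452 \left(\left(\frac{13868}{1453} + \frac{6147317}{54}\right) - 246865\right) = - 324452 \left(\frac{8932800473}{78462} - 246865\right) = \left(-324452\right) \left(- \frac{10436721157}{78462}\right) = \frac{1693107526415482}{39231}$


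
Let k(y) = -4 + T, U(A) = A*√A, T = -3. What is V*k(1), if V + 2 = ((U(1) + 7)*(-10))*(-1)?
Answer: -546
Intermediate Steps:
U(A) = A^(3/2)
k(y) = -7 (k(y) = -4 - 3 = -7)
V = 78 (V = -2 + ((1^(3/2) + 7)*(-10))*(-1) = -2 + ((1 + 7)*(-10))*(-1) = -2 + (8*(-10))*(-1) = -2 - 80*(-1) = -2 + 80 = 78)
V*k(1) = 78*(-7) = -546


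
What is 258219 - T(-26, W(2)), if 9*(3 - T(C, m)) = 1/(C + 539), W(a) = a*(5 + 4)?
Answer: 1192183273/4617 ≈ 2.5822e+5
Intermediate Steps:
W(a) = 9*a (W(a) = a*9 = 9*a)
T(C, m) = 3 - 1/(9*(539 + C)) (T(C, m) = 3 - 1/(9*(C + 539)) = 3 - 1/(9*(539 + C)))
258219 - T(-26, W(2)) = 258219 - (14552 + 27*(-26))/(9*(539 - 26)) = 258219 - (14552 - 702)/(9*513) = 258219 - 13850/(9*513) = 258219 - 1*13850/4617 = 258219 - 13850/4617 = 1192183273/4617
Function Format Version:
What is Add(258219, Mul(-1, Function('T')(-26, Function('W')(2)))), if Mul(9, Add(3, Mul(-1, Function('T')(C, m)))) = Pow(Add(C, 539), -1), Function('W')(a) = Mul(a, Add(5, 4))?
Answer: Rational(1192183273, 4617) ≈ 2.5822e+5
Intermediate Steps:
Function('W')(a) = Mul(9, a) (Function('W')(a) = Mul(a, 9) = Mul(9, a))
Function('T')(C, m) = Add(3, Mul(Rational(-1, 9), Pow(Add(539, C), -1))) (Function('T')(C, m) = Add(3, Mul(Rational(-1, 9), Pow(Add(C, 539), -1))) = Add(3, Mul(Rational(-1, 9), Pow(Add(539, C), -1))))
Add(258219, Mul(-1, Function('T')(-26, Function('W')(2)))) = Add(258219, Mul(-1, Mul(Rational(1, 9), Pow(Add(539, -26), -1), Add(14552, Mul(27, -26))))) = Add(258219, Mul(-1, Mul(Rational(1, 9), Pow(513, -1), Add(14552, -702)))) = Add(258219, Mul(-1, Mul(Rational(1, 9), Rational(1, 513), 13850))) = Add(258219, Mul(-1, Rational(13850, 4617))) = Add(258219, Rational(-13850, 4617)) = Rational(1192183273, 4617)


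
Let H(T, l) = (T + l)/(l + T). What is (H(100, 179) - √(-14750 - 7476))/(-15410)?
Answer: -1/15410 + I*√22226/15410 ≈ -6.4893e-5 + 0.0096745*I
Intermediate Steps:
H(T, l) = 1 (H(T, l) = (T + l)/(T + l) = 1)
(H(100, 179) - √(-14750 - 7476))/(-15410) = (1 - √(-14750 - 7476))/(-15410) = (1 - √(-22226))*(-1/15410) = (1 - I*√22226)*(-1/15410) = -1/15410 + I*√22226/15410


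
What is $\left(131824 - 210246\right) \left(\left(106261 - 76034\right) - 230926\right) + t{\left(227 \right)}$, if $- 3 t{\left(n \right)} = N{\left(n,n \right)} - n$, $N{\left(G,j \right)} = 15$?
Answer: $\frac{47217651146}{3} \approx 1.5739 \cdot 10^{10}$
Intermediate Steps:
$t{\left(n \right)} = -5 + \frac{n}{3}$ ($t{\left(n \right)} = - \frac{15 - n}{3} = -5 + \frac{n}{3}$)
$\left(131824 - 210246\right) \left(\left(106261 - 76034\right) - 230926\right) + t{\left(227 \right)} = \left(131824 - 210246\right) \left(\left(106261 - 76034\right) - 230926\right) + \left(-5 + \frac{1}{3} \cdot 227\right) = - 78422 \left(\left(106261 - 76034\right) - 230926\right) + \left(-5 + \frac{227}{3}\right) = - 78422 \left(30227 - 230926\right) + \frac{212}{3} = \left(-78422\right) \left(-200699\right) + \frac{212}{3} = 15739216978 + \frac{212}{3} = \frac{47217651146}{3}$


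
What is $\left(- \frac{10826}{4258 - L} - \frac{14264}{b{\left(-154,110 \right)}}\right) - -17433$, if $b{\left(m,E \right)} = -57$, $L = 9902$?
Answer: $\frac{2844729331}{160854} \approx 17685.0$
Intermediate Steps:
$\left(- \frac{10826}{4258 - L} - \frac{14264}{b{\left(-154,110 \right)}}\right) - -17433 = \left(- \frac{10826}{4258 - 9902} - \frac{14264}{-57}\right) - -17433 = \left(- \frac{10826}{4258 - 9902} - - \frac{14264}{57}\right) + 17433 = \left(- \frac{10826}{-5644} + \frac{14264}{57}\right) + 17433 = \left(\left(-10826\right) \left(- \frac{1}{5644}\right) + \frac{14264}{57}\right) + 17433 = \left(\frac{5413}{2822} + \frac{14264}{57}\right) + 17433 = \frac{40561549}{160854} + 17433 = \frac{2844729331}{160854}$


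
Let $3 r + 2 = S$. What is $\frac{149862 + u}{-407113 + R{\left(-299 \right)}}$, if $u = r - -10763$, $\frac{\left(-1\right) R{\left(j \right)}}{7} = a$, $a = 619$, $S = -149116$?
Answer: $- \frac{110919}{411446} \approx -0.26958$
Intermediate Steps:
$r = -49706$ ($r = - \frac{2}{3} + \frac{1}{3} \left(-149116\right) = - \frac{2}{3} - \frac{149116}{3} = -49706$)
$R{\left(j \right)} = -4333$ ($R{\left(j \right)} = \left(-7\right) 619 = -4333$)
$u = -38943$ ($u = -49706 - -10763 = -49706 + 10763 = -38943$)
$\frac{149862 + u}{-407113 + R{\left(-299 \right)}} = \frac{149862 - 38943}{-407113 - 4333} = \frac{110919}{-411446} = 110919 \left(- \frac{1}{411446}\right) = - \frac{110919}{411446}$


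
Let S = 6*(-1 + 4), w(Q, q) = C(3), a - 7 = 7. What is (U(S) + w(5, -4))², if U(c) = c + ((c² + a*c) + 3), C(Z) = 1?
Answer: 357604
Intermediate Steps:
a = 14 (a = 7 + 7 = 14)
w(Q, q) = 1
S = 18 (S = 6*3 = 18)
U(c) = 3 + c² + 15*c (U(c) = c + ((c² + 14*c) + 3) = c + (3 + c² + 14*c) = 3 + c² + 15*c)
(U(S) + w(5, -4))² = ((3 + 18² + 15*18) + 1)² = ((3 + 324 + 270) + 1)² = (597 + 1)² = 598² = 357604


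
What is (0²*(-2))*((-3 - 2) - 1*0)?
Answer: 0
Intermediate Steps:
(0²*(-2))*((-3 - 2) - 1*0) = (0*(-2))*(-5 + 0) = 0*(-5) = 0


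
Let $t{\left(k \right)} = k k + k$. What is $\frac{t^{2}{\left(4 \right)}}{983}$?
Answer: $\frac{400}{983} \approx 0.40692$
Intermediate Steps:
$t{\left(k \right)} = k + k^{2}$ ($t{\left(k \right)} = k^{2} + k = k + k^{2}$)
$\frac{t^{2}{\left(4 \right)}}{983} = \frac{\left(4 \left(1 + 4\right)\right)^{2}}{983} = \left(4 \cdot 5\right)^{2} \cdot \frac{1}{983} = 20^{2} \cdot \frac{1}{983} = 400 \cdot \frac{1}{983} = \frac{400}{983}$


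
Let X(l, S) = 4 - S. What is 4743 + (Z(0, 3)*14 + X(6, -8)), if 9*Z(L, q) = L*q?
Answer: 4755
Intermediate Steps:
Z(L, q) = L*q/9 (Z(L, q) = (L*q)/9 = L*q/9)
4743 + (Z(0, 3)*14 + X(6, -8)) = 4743 + (((1/9)*0*3)*14 + (4 - 1*(-8))) = 4743 + (0*14 + (4 + 8)) = 4743 + (0 + 12) = 4743 + 12 = 4755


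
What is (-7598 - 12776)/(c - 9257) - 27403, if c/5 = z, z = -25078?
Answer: -3689711367/134647 ≈ -27403.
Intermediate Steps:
c = -125390 (c = 5*(-25078) = -125390)
(-7598 - 12776)/(c - 9257) - 27403 = (-7598 - 12776)/(-125390 - 9257) - 27403 = -20374/(-134647) - 27403 = -20374*(-1/134647) - 27403 = 20374/134647 - 27403 = -3689711367/134647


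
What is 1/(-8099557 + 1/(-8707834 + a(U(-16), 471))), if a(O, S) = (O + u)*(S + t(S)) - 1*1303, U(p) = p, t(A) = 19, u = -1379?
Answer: -9392687/76076603739660 ≈ -1.2346e-7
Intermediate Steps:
a(O, S) = -1303 + (-1379 + O)*(19 + S) (a(O, S) = (O - 1379)*(S + 19) - 1*1303 = (-1379 + O)*(19 + S) - 1303 = -1303 + (-1379 + O)*(19 + S))
1/(-8099557 + 1/(-8707834 + a(U(-16), 471))) = 1/(-8099557 + 1/(-8707834 + (-27504 - 1379*471 + 19*(-16) - 16*471))) = 1/(-8099557 + 1/(-8707834 + (-27504 - 649509 - 304 - 7536))) = 1/(-8099557 + 1/(-8707834 - 684853)) = 1/(-8099557 + 1/(-9392687)) = 1/(-8099557 - 1/9392687) = 1/(-76076603739660/9392687) = -9392687/76076603739660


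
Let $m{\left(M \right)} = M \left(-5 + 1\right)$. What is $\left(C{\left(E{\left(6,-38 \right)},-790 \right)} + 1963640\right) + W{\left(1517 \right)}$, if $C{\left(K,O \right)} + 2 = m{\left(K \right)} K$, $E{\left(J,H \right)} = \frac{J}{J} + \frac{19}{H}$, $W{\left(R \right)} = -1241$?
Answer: $1962396$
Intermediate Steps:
$E{\left(J,H \right)} = 1 + \frac{19}{H}$
$m{\left(M \right)} = - 4 M$ ($m{\left(M \right)} = M \left(-4\right) = - 4 M$)
$C{\left(K,O \right)} = -2 - 4 K^{2}$ ($C{\left(K,O \right)} = -2 + - 4 K K = -2 - 4 K^{2}$)
$\left(C{\left(E{\left(6,-38 \right)},-790 \right)} + 1963640\right) + W{\left(1517 \right)} = \left(\left(-2 - 4 \left(\frac{19 - 38}{-38}\right)^{2}\right) + 1963640\right) - 1241 = \left(\left(-2 - 4 \left(\left(- \frac{1}{38}\right) \left(-19\right)\right)^{2}\right) + 1963640\right) - 1241 = \left(\left(-2 - \frac{4}{4}\right) + 1963640\right) - 1241 = \left(\left(-2 - 1\right) + 1963640\right) - 1241 = \left(-3 + 1963640\right) - 1241 = 1963637 - 1241 = 1962396$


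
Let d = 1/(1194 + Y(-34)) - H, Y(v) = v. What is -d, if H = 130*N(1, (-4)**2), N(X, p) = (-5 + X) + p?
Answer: 1809599/1160 ≈ 1560.0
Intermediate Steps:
N(X, p) = -5 + X + p
H = 1560 (H = 130*(-5 + 1 + (-4)**2) = 130*(-5 + 1 + 16) = 130*12 = 1560)
d = -1809599/1160 (d = 1/(1194 - 34) - 1*1560 = 1/1160 - 1560 = -1809599/1160 ≈ -1560.0)
-d = -1*(-1809599/1160) = 1809599/1160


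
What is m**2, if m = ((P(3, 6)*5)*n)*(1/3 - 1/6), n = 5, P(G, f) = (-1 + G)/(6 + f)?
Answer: 625/1296 ≈ 0.48225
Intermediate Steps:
P(G, f) = (-1 + G)/(6 + f)
m = 25/36 (m = ((((-1 + 3)/(6 + 6))*5)*5)*(1/3 - 1/6) = (((2/12)*5)*5)*(1*(1/3) - 1*1/6) = ((((1/12)*2)*5)*5)*(1/3 - 1/6) = (((1/6)*5)*5)*(1/6) = ((5/6)*5)*(1/6) = (25/6)*(1/6) = 25/36 ≈ 0.69444)
m**2 = (25/36)**2 = 625/1296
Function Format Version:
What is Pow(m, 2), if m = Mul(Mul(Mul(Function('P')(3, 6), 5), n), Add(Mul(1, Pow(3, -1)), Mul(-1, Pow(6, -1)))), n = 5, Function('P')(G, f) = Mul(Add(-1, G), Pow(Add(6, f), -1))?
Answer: Rational(625, 1296) ≈ 0.48225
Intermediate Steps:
Function('P')(G, f) = Mul(Pow(Add(6, f), -1), Add(-1, G))
m = Rational(25, 36) (m = Mul(Mul(Mul(Mul(Pow(Add(6, 6), -1), Add(-1, 3)), 5), 5), Add(Mul(1, Pow(3, -1)), Mul(-1, Pow(6, -1)))) = Mul(Mul(Mul(Mul(Pow(12, -1), 2), 5), 5), Add(Mul(1, Rational(1, 3)), Mul(-1, Rational(1, 6)))) = Mul(Mul(Mul(Mul(Rational(1, 12), 2), 5), 5), Add(Rational(1, 3), Rational(-1, 6))) = Mul(Mul(Mul(Rational(1, 6), 5), 5), Rational(1, 6)) = Mul(Mul(Rational(5, 6), 5), Rational(1, 6)) = Mul(Rational(25, 6), Rational(1, 6)) = Rational(25, 36) ≈ 0.69444)
Pow(m, 2) = Pow(Rational(25, 36), 2) = Rational(625, 1296)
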